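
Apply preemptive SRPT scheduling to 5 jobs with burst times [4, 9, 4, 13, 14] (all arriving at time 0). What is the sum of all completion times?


Since all jobs arrive at t=0, SRPT equals SPT ordering.
SPT order: [4, 4, 9, 13, 14]
Completion times:
  Job 1: p=4, C=4
  Job 2: p=4, C=8
  Job 3: p=9, C=17
  Job 4: p=13, C=30
  Job 5: p=14, C=44
Total completion time = 4 + 8 + 17 + 30 + 44 = 103

103


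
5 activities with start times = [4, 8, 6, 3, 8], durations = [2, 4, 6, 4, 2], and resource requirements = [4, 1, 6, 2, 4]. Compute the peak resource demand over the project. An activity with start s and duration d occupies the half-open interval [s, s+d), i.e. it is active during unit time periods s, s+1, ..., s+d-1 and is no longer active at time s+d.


Each activity i is active on [start_i, start_i + duration_i).
Compute total resource usage per time slot:
  t=0: active resources = [], total = 0
  t=1: active resources = [], total = 0
  t=2: active resources = [], total = 0
  t=3: active resources = [2], total = 2
  t=4: active resources = [4, 2], total = 6
  t=5: active resources = [4, 2], total = 6
  t=6: active resources = [6, 2], total = 8
  t=7: active resources = [6], total = 6
  t=8: active resources = [1, 6, 4], total = 11
  t=9: active resources = [1, 6, 4], total = 11
  t=10: active resources = [1, 6], total = 7
  t=11: active resources = [1, 6], total = 7
Peak resource demand = 11

11


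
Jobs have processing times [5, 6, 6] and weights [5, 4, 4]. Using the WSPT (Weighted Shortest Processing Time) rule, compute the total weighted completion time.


Compute p/w ratios and sort ascending (WSPT): [(5, 5), (6, 4), (6, 4)]
Compute weighted completion times:
  Job (p=5,w=5): C=5, w*C=5*5=25
  Job (p=6,w=4): C=11, w*C=4*11=44
  Job (p=6,w=4): C=17, w*C=4*17=68
Total weighted completion time = 137

137


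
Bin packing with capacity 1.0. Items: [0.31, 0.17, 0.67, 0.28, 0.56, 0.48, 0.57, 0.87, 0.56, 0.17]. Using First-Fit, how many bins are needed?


Place items sequentially using First-Fit:
  Item 0.31 -> new Bin 1
  Item 0.17 -> Bin 1 (now 0.48)
  Item 0.67 -> new Bin 2
  Item 0.28 -> Bin 1 (now 0.76)
  Item 0.56 -> new Bin 3
  Item 0.48 -> new Bin 4
  Item 0.57 -> new Bin 5
  Item 0.87 -> new Bin 6
  Item 0.56 -> new Bin 7
  Item 0.17 -> Bin 1 (now 0.93)
Total bins used = 7

7


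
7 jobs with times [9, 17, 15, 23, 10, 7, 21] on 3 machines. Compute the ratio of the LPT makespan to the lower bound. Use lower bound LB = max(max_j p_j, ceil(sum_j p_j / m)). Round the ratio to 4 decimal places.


LPT order: [23, 21, 17, 15, 10, 9, 7]
Machine loads after assignment: [32, 38, 32]
LPT makespan = 38
Lower bound = max(max_job, ceil(total/3)) = max(23, 34) = 34
Ratio = 38 / 34 = 1.1176

1.1176


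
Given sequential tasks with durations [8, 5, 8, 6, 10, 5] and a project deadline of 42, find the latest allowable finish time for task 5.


LF(activity 5) = deadline - sum of successor durations
Successors: activities 6 through 6 with durations [5]
Sum of successor durations = 5
LF = 42 - 5 = 37

37


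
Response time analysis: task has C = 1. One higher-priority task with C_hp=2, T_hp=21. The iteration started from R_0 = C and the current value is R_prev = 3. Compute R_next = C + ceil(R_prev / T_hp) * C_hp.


R_next = C + ceil(R_prev / T_hp) * C_hp
ceil(3 / 21) = ceil(0.1429) = 1
Interference = 1 * 2 = 2
R_next = 1 + 2 = 3
R_next = R_prev, so the iteration has converged (response time = 3).

3


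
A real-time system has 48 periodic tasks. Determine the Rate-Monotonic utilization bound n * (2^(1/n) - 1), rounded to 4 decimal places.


Compute 2^(1/48) = 1.0145453349
Subtract 1: 1.0145453349 - 1 = 0.0145453349
Multiply by n: 48 * 0.0145453349 = 0.6981760752
Round to 4 dp: 0.6982

0.6982


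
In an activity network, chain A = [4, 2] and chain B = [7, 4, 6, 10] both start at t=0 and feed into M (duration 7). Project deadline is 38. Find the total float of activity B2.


Forward pass: ES(B2) = sum of predecessors on chain B = 7
EF = ES + duration = 7 + 4 = 11
Backward pass: LF(M) = deadline = 38; LS(M) = 38 - 7 = 31
LF(B2) = LS(M) - sum(successors on chain B) = 31 - 16 = 15
LS = LF - duration = 15 - 4 = 11
Total float = LS - ES = 11 - 7 = 4

4


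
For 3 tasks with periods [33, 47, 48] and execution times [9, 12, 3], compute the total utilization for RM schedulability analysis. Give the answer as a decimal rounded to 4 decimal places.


Compute individual utilizations (exact fractions):
  Task 1: C/T = 9/33 = 3/11 (approx. 0.2727)
  Task 2: C/T = 12/47 (approx. 0.2553)
  Task 3: C/T = 3/48 = 1/16 (approx. 0.0625)
Total utilization U = 3/11 + 12/47 + 1/16 = 4885/8272
Rounded to 4 decimal places: U = 0.5905
RM (Liu & Layland) bound for 3 tasks = 0.779763; compare with U = 4885/8272 (approx. 0.590546)
U <= bound, so schedulable by RM sufficient condition.

0.5905


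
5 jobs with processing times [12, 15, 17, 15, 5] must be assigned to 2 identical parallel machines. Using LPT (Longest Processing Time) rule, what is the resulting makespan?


Sort jobs in decreasing order (LPT): [17, 15, 15, 12, 5]
Assign each job to the least loaded machine:
  Machine 1: jobs [17, 12, 5], load = 34
  Machine 2: jobs [15, 15], load = 30
Makespan = max load = 34

34


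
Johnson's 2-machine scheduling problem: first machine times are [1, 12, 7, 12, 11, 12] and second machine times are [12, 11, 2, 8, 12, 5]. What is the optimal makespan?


Apply Johnson's rule:
  Group 1 (a <= b): [(1, 1, 12), (5, 11, 12)]
  Group 2 (a > b): [(2, 12, 11), (4, 12, 8), (6, 12, 5), (3, 7, 2)]
Optimal job order: [1, 5, 2, 4, 6, 3]
Schedule:
  Job 1: M1 done at 1, M2 done at 13
  Job 5: M1 done at 12, M2 done at 25
  Job 2: M1 done at 24, M2 done at 36
  Job 4: M1 done at 36, M2 done at 44
  Job 6: M1 done at 48, M2 done at 53
  Job 3: M1 done at 55, M2 done at 57
Makespan = 57

57


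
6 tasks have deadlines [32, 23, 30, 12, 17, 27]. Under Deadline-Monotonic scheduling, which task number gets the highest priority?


Sort tasks by relative deadline (ascending):
  Task 4: deadline = 12
  Task 5: deadline = 17
  Task 2: deadline = 23
  Task 6: deadline = 27
  Task 3: deadline = 30
  Task 1: deadline = 32
Priority order (highest first): [4, 5, 2, 6, 3, 1]
Highest priority task = 4

4


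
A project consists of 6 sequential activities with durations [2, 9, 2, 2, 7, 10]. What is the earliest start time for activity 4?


Activity 4 starts after activities 1 through 3 complete.
Predecessor durations: [2, 9, 2]
ES = 2 + 9 + 2 = 13

13


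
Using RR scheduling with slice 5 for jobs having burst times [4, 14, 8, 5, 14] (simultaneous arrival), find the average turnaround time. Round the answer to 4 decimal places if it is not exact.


Time quantum = 5
Execution trace:
  J1 runs 4 units, time = 4
  J2 runs 5 units, time = 9
  J3 runs 5 units, time = 14
  J4 runs 5 units, time = 19
  J5 runs 5 units, time = 24
  J2 runs 5 units, time = 29
  J3 runs 3 units, time = 32
  J5 runs 5 units, time = 37
  J2 runs 4 units, time = 41
  J5 runs 4 units, time = 45
Finish times: [4, 41, 32, 19, 45]
Average turnaround = 141/5 = 28.2

28.2


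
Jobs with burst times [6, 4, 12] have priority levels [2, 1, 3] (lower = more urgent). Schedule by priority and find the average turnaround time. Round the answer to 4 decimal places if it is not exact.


Sort by priority (ascending = highest first):
Order: [(1, 4), (2, 6), (3, 12)]
Completion times:
  Priority 1, burst=4, C=4
  Priority 2, burst=6, C=10
  Priority 3, burst=12, C=22
Average turnaround = 36/3 = 12.0

12.0


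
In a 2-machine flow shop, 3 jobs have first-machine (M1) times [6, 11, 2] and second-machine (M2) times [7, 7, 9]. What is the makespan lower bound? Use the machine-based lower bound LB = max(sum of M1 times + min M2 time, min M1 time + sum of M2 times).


LB1 = sum(M1 times) + min(M2 times) = 19 + 7 = 26
LB2 = min(M1 times) + sum(M2 times) = 2 + 23 = 25
Lower bound = max(LB1, LB2) = max(26, 25) = 26

26


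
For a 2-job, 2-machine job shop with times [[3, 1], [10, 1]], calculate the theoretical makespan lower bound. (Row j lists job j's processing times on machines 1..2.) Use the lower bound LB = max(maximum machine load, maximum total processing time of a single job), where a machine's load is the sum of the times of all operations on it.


Machine loads:
  Machine 1: 3 + 10 = 13
  Machine 2: 1 + 1 = 2
Max machine load = 13
Job totals:
  Job 1: 4
  Job 2: 11
Max job total = 11
Lower bound = max(13, 11) = 13

13


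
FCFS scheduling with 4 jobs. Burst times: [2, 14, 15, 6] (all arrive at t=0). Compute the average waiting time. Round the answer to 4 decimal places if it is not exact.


FCFS order (as given): [2, 14, 15, 6]
Waiting times:
  Job 1: wait = 0
  Job 2: wait = 2
  Job 3: wait = 16
  Job 4: wait = 31
Sum of waiting times = 49
Average waiting time = 49/4 = 12.25

12.25


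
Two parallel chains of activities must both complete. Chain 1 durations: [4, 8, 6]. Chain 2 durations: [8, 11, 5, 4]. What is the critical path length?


Path A total = 4 + 8 + 6 = 18
Path B total = 8 + 11 + 5 + 4 = 28
Critical path = longest path = max(18, 28) = 28

28


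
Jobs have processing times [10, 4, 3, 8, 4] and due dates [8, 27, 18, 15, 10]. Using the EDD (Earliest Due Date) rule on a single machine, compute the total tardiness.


Sort by due date (EDD order): [(10, 8), (4, 10), (8, 15), (3, 18), (4, 27)]
Compute completion times and tardiness:
  Job 1: p=10, d=8, C=10, tardiness=max(0,10-8)=2
  Job 2: p=4, d=10, C=14, tardiness=max(0,14-10)=4
  Job 3: p=8, d=15, C=22, tardiness=max(0,22-15)=7
  Job 4: p=3, d=18, C=25, tardiness=max(0,25-18)=7
  Job 5: p=4, d=27, C=29, tardiness=max(0,29-27)=2
Total tardiness = 22

22


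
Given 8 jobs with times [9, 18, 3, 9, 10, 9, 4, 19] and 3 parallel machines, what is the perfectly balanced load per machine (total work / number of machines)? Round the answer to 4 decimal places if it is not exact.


Total processing time = 9 + 18 + 3 + 9 + 10 + 9 + 4 + 19 = 81
Number of machines = 3
Ideal balanced load = 81 / 3 = 27.0

27.0


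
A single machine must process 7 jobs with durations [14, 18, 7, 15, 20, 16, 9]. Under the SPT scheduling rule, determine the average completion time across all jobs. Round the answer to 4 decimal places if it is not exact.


Sort jobs by processing time (SPT order): [7, 9, 14, 15, 16, 18, 20]
Compute completion times sequentially:
  Job 1: processing = 7, completes at 7
  Job 2: processing = 9, completes at 16
  Job 3: processing = 14, completes at 30
  Job 4: processing = 15, completes at 45
  Job 5: processing = 16, completes at 61
  Job 6: processing = 18, completes at 79
  Job 7: processing = 20, completes at 99
Sum of completion times = 337
Average completion time = 337/7 = 48.1429

48.1429


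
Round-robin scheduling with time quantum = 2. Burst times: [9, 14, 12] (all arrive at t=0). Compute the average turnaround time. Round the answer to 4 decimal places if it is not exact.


Time quantum = 2
Execution trace:
  J1 runs 2 units, time = 2
  J2 runs 2 units, time = 4
  J3 runs 2 units, time = 6
  J1 runs 2 units, time = 8
  J2 runs 2 units, time = 10
  J3 runs 2 units, time = 12
  J1 runs 2 units, time = 14
  J2 runs 2 units, time = 16
  J3 runs 2 units, time = 18
  J1 runs 2 units, time = 20
  J2 runs 2 units, time = 22
  J3 runs 2 units, time = 24
  J1 runs 1 units, time = 25
  J2 runs 2 units, time = 27
  J3 runs 2 units, time = 29
  J2 runs 2 units, time = 31
  J3 runs 2 units, time = 33
  J2 runs 2 units, time = 35
Finish times: [25, 35, 33]
Average turnaround = 93/3 = 31.0

31.0


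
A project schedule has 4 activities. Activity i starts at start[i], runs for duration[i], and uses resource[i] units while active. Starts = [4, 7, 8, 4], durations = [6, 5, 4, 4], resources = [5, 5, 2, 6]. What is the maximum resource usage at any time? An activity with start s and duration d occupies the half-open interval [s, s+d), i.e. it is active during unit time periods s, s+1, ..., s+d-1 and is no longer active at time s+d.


Each activity i is active on [start_i, start_i + duration_i).
Compute total resource usage per time slot:
  t=0: active resources = [], total = 0
  t=1: active resources = [], total = 0
  t=2: active resources = [], total = 0
  t=3: active resources = [], total = 0
  t=4: active resources = [5, 6], total = 11
  t=5: active resources = [5, 6], total = 11
  t=6: active resources = [5, 6], total = 11
  t=7: active resources = [5, 5, 6], total = 16
  t=8: active resources = [5, 5, 2], total = 12
  t=9: active resources = [5, 5, 2], total = 12
  t=10: active resources = [5, 2], total = 7
  t=11: active resources = [5, 2], total = 7
Peak resource demand = 16

16


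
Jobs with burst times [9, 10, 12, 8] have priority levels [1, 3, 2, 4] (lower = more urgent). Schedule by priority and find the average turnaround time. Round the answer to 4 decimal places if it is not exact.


Sort by priority (ascending = highest first):
Order: [(1, 9), (2, 12), (3, 10), (4, 8)]
Completion times:
  Priority 1, burst=9, C=9
  Priority 2, burst=12, C=21
  Priority 3, burst=10, C=31
  Priority 4, burst=8, C=39
Average turnaround = 100/4 = 25.0

25.0


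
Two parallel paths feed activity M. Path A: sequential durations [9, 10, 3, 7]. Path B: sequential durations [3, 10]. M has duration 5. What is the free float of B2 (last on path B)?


ES(B2) = sum of predecessors on chain B = 3
EF(B2) = ES + duration = 3 + 10 = 13
Successor of B2 is M. ES(M) = max(sum(A), sum(B)) = max(29, 13) = 29
Free float = ES(successor) - EF(current) = 29 - 13 = 16

16


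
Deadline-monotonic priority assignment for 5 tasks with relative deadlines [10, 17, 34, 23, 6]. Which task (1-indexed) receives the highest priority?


Sort tasks by relative deadline (ascending):
  Task 5: deadline = 6
  Task 1: deadline = 10
  Task 2: deadline = 17
  Task 4: deadline = 23
  Task 3: deadline = 34
Priority order (highest first): [5, 1, 2, 4, 3]
Highest priority task = 5

5


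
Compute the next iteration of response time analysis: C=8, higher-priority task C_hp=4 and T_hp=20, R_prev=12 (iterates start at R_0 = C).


R_next = C + ceil(R_prev / T_hp) * C_hp
ceil(12 / 20) = ceil(0.6) = 1
Interference = 1 * 4 = 4
R_next = 8 + 4 = 12
R_next = R_prev, so the iteration has converged (response time = 12).

12


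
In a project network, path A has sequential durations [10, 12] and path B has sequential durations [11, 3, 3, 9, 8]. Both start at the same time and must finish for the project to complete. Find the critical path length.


Path A total = 10 + 12 = 22
Path B total = 11 + 3 + 3 + 9 + 8 = 34
Critical path = longest path = max(22, 34) = 34

34


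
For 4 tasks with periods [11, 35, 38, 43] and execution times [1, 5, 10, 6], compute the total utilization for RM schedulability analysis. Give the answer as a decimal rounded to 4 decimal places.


Compute individual utilizations (exact fractions):
  Task 1: C/T = 1/11 (approx. 0.0909)
  Task 2: C/T = 5/35 = 1/7 (approx. 0.1429)
  Task 3: C/T = 10/38 = 5/19 (approx. 0.2632)
  Task 4: C/T = 6/43 (approx. 0.1395)
Total utilization U = 1/11 + 1/7 + 5/19 + 6/43 = 40039/62909
Rounded to 4 decimal places: U = 0.6365
RM (Liu & Layland) bound for 4 tasks = 0.756828; compare with U = 40039/62909 (approx. 0.636459)
U <= bound, so schedulable by RM sufficient condition.

0.6365


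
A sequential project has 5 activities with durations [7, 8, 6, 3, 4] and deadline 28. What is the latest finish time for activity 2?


LF(activity 2) = deadline - sum of successor durations
Successors: activities 3 through 5 with durations [6, 3, 4]
Sum of successor durations = 13
LF = 28 - 13 = 15

15


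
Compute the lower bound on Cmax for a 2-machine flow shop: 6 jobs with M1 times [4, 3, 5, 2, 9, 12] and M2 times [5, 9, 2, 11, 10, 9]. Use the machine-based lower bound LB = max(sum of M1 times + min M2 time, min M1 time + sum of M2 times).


LB1 = sum(M1 times) + min(M2 times) = 35 + 2 = 37
LB2 = min(M1 times) + sum(M2 times) = 2 + 46 = 48
Lower bound = max(LB1, LB2) = max(37, 48) = 48

48


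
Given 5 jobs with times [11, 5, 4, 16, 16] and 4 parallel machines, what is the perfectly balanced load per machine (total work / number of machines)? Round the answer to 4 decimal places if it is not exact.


Total processing time = 11 + 5 + 4 + 16 + 16 = 52
Number of machines = 4
Ideal balanced load = 52 / 4 = 13.0

13.0


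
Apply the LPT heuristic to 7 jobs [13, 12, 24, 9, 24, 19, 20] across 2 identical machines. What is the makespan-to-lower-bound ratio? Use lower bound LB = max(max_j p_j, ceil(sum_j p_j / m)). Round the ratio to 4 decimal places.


LPT order: [24, 24, 20, 19, 13, 12, 9]
Machine loads after assignment: [65, 56]
LPT makespan = 65
Lower bound = max(max_job, ceil(total/2)) = max(24, 61) = 61
Ratio = 65 / 61 = 1.0656

1.0656


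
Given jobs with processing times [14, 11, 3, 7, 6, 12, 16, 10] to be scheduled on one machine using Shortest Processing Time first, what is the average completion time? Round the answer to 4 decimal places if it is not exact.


Sort jobs by processing time (SPT order): [3, 6, 7, 10, 11, 12, 14, 16]
Compute completion times sequentially:
  Job 1: processing = 3, completes at 3
  Job 2: processing = 6, completes at 9
  Job 3: processing = 7, completes at 16
  Job 4: processing = 10, completes at 26
  Job 5: processing = 11, completes at 37
  Job 6: processing = 12, completes at 49
  Job 7: processing = 14, completes at 63
  Job 8: processing = 16, completes at 79
Sum of completion times = 282
Average completion time = 282/8 = 35.25

35.25


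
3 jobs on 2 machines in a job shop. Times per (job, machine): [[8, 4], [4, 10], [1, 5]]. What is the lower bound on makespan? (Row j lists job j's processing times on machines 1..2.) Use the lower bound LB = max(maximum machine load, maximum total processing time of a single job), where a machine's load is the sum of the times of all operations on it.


Machine loads:
  Machine 1: 8 + 4 + 1 = 13
  Machine 2: 4 + 10 + 5 = 19
Max machine load = 19
Job totals:
  Job 1: 12
  Job 2: 14
  Job 3: 6
Max job total = 14
Lower bound = max(19, 14) = 19

19


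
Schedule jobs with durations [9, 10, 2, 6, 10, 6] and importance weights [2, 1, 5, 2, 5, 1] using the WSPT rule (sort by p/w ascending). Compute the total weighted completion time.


Compute p/w ratios and sort ascending (WSPT): [(2, 5), (10, 5), (6, 2), (9, 2), (6, 1), (10, 1)]
Compute weighted completion times:
  Job (p=2,w=5): C=2, w*C=5*2=10
  Job (p=10,w=5): C=12, w*C=5*12=60
  Job (p=6,w=2): C=18, w*C=2*18=36
  Job (p=9,w=2): C=27, w*C=2*27=54
  Job (p=6,w=1): C=33, w*C=1*33=33
  Job (p=10,w=1): C=43, w*C=1*43=43
Total weighted completion time = 236

236


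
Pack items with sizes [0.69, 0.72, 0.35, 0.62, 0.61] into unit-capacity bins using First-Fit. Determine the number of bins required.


Place items sequentially using First-Fit:
  Item 0.69 -> new Bin 1
  Item 0.72 -> new Bin 2
  Item 0.35 -> new Bin 3
  Item 0.62 -> Bin 3 (now 0.97)
  Item 0.61 -> new Bin 4
Total bins used = 4

4


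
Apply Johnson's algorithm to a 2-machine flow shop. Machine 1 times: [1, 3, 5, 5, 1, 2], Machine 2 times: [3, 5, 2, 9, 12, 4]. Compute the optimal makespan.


Apply Johnson's rule:
  Group 1 (a <= b): [(1, 1, 3), (5, 1, 12), (6, 2, 4), (2, 3, 5), (4, 5, 9)]
  Group 2 (a > b): [(3, 5, 2)]
Optimal job order: [1, 5, 6, 2, 4, 3]
Schedule:
  Job 1: M1 done at 1, M2 done at 4
  Job 5: M1 done at 2, M2 done at 16
  Job 6: M1 done at 4, M2 done at 20
  Job 2: M1 done at 7, M2 done at 25
  Job 4: M1 done at 12, M2 done at 34
  Job 3: M1 done at 17, M2 done at 36
Makespan = 36

36


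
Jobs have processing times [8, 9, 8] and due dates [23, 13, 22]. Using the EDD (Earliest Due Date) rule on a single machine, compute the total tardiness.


Sort by due date (EDD order): [(9, 13), (8, 22), (8, 23)]
Compute completion times and tardiness:
  Job 1: p=9, d=13, C=9, tardiness=max(0,9-13)=0
  Job 2: p=8, d=22, C=17, tardiness=max(0,17-22)=0
  Job 3: p=8, d=23, C=25, tardiness=max(0,25-23)=2
Total tardiness = 2

2


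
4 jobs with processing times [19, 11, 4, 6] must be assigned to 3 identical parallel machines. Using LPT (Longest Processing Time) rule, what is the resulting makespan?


Sort jobs in decreasing order (LPT): [19, 11, 6, 4]
Assign each job to the least loaded machine:
  Machine 1: jobs [19], load = 19
  Machine 2: jobs [11], load = 11
  Machine 3: jobs [6, 4], load = 10
Makespan = max load = 19

19


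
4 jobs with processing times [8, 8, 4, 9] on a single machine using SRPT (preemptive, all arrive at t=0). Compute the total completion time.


Since all jobs arrive at t=0, SRPT equals SPT ordering.
SPT order: [4, 8, 8, 9]
Completion times:
  Job 1: p=4, C=4
  Job 2: p=8, C=12
  Job 3: p=8, C=20
  Job 4: p=9, C=29
Total completion time = 4 + 12 + 20 + 29 = 65

65


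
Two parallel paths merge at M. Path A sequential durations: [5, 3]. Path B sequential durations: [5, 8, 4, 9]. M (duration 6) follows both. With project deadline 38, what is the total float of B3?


Forward pass: ES(B3) = sum of predecessors on chain B = 13
EF = ES + duration = 13 + 4 = 17
Backward pass: LF(M) = deadline = 38; LS(M) = 38 - 6 = 32
LF(B3) = LS(M) - sum(successors on chain B) = 32 - 9 = 23
LS = LF - duration = 23 - 4 = 19
Total float = LS - ES = 19 - 13 = 6

6


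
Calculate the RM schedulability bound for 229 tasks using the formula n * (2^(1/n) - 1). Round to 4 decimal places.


Compute 2^(1/229) = 1.0030314291
Subtract 1: 1.0030314291 - 1 = 0.0030314291
Multiply by n: 229 * 0.0030314291 = 0.6941972639
Round to 4 dp: 0.6942

0.6942


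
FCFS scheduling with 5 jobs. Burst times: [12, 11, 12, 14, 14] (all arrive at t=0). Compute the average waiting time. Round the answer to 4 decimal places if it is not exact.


FCFS order (as given): [12, 11, 12, 14, 14]
Waiting times:
  Job 1: wait = 0
  Job 2: wait = 12
  Job 3: wait = 23
  Job 4: wait = 35
  Job 5: wait = 49
Sum of waiting times = 119
Average waiting time = 119/5 = 23.8

23.8


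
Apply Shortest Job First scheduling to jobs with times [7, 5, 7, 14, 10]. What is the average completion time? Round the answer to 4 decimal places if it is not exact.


SJF order (ascending): [5, 7, 7, 10, 14]
Completion times:
  Job 1: burst=5, C=5
  Job 2: burst=7, C=12
  Job 3: burst=7, C=19
  Job 4: burst=10, C=29
  Job 5: burst=14, C=43
Average completion = 108/5 = 21.6

21.6


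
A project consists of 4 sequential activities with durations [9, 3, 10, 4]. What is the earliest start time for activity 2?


Activity 2 starts after activities 1 through 1 complete.
Predecessor durations: [9]
ES = 9 = 9

9


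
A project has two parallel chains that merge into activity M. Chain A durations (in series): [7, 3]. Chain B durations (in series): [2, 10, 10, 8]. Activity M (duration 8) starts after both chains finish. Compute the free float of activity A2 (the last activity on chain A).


ES(A2) = sum of predecessors on chain A = 7
EF(A2) = ES + duration = 7 + 3 = 10
Successor of A2 is M. ES(M) = max(sum(A), sum(B)) = max(10, 30) = 30
Free float = ES(successor) - EF(current) = 30 - 10 = 20

20


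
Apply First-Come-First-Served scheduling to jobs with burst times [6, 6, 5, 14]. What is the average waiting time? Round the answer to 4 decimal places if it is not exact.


FCFS order (as given): [6, 6, 5, 14]
Waiting times:
  Job 1: wait = 0
  Job 2: wait = 6
  Job 3: wait = 12
  Job 4: wait = 17
Sum of waiting times = 35
Average waiting time = 35/4 = 8.75

8.75


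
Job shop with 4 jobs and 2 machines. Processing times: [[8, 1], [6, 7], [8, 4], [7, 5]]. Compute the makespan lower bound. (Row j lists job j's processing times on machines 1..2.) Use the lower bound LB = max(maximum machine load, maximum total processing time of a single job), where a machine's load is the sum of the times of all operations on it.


Machine loads:
  Machine 1: 8 + 6 + 8 + 7 = 29
  Machine 2: 1 + 7 + 4 + 5 = 17
Max machine load = 29
Job totals:
  Job 1: 9
  Job 2: 13
  Job 3: 12
  Job 4: 12
Max job total = 13
Lower bound = max(29, 13) = 29

29


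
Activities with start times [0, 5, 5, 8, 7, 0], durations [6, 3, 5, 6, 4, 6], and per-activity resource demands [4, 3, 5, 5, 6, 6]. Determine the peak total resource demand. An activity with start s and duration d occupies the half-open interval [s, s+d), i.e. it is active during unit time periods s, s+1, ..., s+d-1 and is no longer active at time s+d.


Each activity i is active on [start_i, start_i + duration_i).
Compute total resource usage per time slot:
  t=0: active resources = [4, 6], total = 10
  t=1: active resources = [4, 6], total = 10
  t=2: active resources = [4, 6], total = 10
  t=3: active resources = [4, 6], total = 10
  t=4: active resources = [4, 6], total = 10
  t=5: active resources = [4, 3, 5, 6], total = 18
  t=6: active resources = [3, 5], total = 8
  t=7: active resources = [3, 5, 6], total = 14
  t=8: active resources = [5, 5, 6], total = 16
  t=9: active resources = [5, 5, 6], total = 16
  t=10: active resources = [5, 6], total = 11
  t=11: active resources = [5], total = 5
  t=12: active resources = [5], total = 5
  t=13: active resources = [5], total = 5
Peak resource demand = 18

18


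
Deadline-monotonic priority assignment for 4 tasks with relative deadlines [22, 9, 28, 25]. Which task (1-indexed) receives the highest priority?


Sort tasks by relative deadline (ascending):
  Task 2: deadline = 9
  Task 1: deadline = 22
  Task 4: deadline = 25
  Task 3: deadline = 28
Priority order (highest first): [2, 1, 4, 3]
Highest priority task = 2

2


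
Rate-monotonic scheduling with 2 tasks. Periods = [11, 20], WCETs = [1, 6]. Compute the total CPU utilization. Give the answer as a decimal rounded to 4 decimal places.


Compute individual utilizations (exact fractions):
  Task 1: C/T = 1/11 (approx. 0.0909)
  Task 2: C/T = 6/20 = 3/10 (approx. 0.3)
Total utilization U = 1/11 + 3/10 = 43/110
Rounded to 4 decimal places: U = 0.3909
RM (Liu & Layland) bound for 2 tasks = 0.828427; compare with U = 43/110 (approx. 0.390909)
U <= bound, so schedulable by RM sufficient condition.

0.3909


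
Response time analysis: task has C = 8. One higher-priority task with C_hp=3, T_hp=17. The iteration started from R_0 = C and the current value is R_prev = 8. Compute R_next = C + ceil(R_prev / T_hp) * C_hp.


R_next = C + ceil(R_prev / T_hp) * C_hp
ceil(8 / 17) = ceil(0.4706) = 1
Interference = 1 * 3 = 3
R_next = 8 + 3 = 11

11


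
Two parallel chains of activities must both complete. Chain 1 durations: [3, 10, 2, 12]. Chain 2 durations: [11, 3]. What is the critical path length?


Path A total = 3 + 10 + 2 + 12 = 27
Path B total = 11 + 3 = 14
Critical path = longest path = max(27, 14) = 27

27


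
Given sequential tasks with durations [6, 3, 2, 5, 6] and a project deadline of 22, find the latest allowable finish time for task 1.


LF(activity 1) = deadline - sum of successor durations
Successors: activities 2 through 5 with durations [3, 2, 5, 6]
Sum of successor durations = 16
LF = 22 - 16 = 6

6


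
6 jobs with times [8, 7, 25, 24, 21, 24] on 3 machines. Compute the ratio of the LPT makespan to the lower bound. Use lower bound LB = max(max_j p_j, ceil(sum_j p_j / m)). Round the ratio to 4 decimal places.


LPT order: [25, 24, 24, 21, 8, 7]
Machine loads after assignment: [32, 45, 32]
LPT makespan = 45
Lower bound = max(max_job, ceil(total/3)) = max(25, 37) = 37
Ratio = 45 / 37 = 1.2162

1.2162


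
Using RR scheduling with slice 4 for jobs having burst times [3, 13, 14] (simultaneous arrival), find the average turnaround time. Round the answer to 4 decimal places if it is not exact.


Time quantum = 4
Execution trace:
  J1 runs 3 units, time = 3
  J2 runs 4 units, time = 7
  J3 runs 4 units, time = 11
  J2 runs 4 units, time = 15
  J3 runs 4 units, time = 19
  J2 runs 4 units, time = 23
  J3 runs 4 units, time = 27
  J2 runs 1 units, time = 28
  J3 runs 2 units, time = 30
Finish times: [3, 28, 30]
Average turnaround = 61/3 = 20.3333

20.3333


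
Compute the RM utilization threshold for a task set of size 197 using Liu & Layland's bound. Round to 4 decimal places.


Compute 2^(1/197) = 1.0035247108
Subtract 1: 1.0035247108 - 1 = 0.0035247108
Multiply by n: 197 * 0.0035247108 = 0.6943680276
Round to 4 dp: 0.6944

0.6944


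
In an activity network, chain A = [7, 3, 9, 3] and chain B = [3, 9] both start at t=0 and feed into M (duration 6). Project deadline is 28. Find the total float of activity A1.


Forward pass: ES(A1) = sum of predecessors on chain A = 0
EF = ES + duration = 0 + 7 = 7
Backward pass: LF(M) = deadline = 28; LS(M) = 28 - 6 = 22
LF(A1) = LS(M) - sum(successors on chain A) = 22 - 15 = 7
LS = LF - duration = 7 - 7 = 0
Total float = LS - ES = 0 - 0 = 0

0


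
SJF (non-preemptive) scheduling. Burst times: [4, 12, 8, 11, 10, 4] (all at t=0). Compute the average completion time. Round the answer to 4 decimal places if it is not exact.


SJF order (ascending): [4, 4, 8, 10, 11, 12]
Completion times:
  Job 1: burst=4, C=4
  Job 2: burst=4, C=8
  Job 3: burst=8, C=16
  Job 4: burst=10, C=26
  Job 5: burst=11, C=37
  Job 6: burst=12, C=49
Average completion = 140/6 = 23.3333

23.3333


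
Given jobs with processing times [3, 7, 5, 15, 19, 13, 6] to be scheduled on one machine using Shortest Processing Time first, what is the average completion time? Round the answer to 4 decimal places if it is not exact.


Sort jobs by processing time (SPT order): [3, 5, 6, 7, 13, 15, 19]
Compute completion times sequentially:
  Job 1: processing = 3, completes at 3
  Job 2: processing = 5, completes at 8
  Job 3: processing = 6, completes at 14
  Job 4: processing = 7, completes at 21
  Job 5: processing = 13, completes at 34
  Job 6: processing = 15, completes at 49
  Job 7: processing = 19, completes at 68
Sum of completion times = 197
Average completion time = 197/7 = 28.1429

28.1429


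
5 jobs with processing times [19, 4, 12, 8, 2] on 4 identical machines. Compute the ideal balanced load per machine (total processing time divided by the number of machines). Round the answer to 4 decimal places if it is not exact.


Total processing time = 19 + 4 + 12 + 8 + 2 = 45
Number of machines = 4
Ideal balanced load = 45 / 4 = 11.25

11.25


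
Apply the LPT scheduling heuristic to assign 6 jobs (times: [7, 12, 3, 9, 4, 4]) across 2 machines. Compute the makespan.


Sort jobs in decreasing order (LPT): [12, 9, 7, 4, 4, 3]
Assign each job to the least loaded machine:
  Machine 1: jobs [12, 4, 4], load = 20
  Machine 2: jobs [9, 7, 3], load = 19
Makespan = max load = 20

20


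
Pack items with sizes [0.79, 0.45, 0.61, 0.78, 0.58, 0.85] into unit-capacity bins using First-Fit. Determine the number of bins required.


Place items sequentially using First-Fit:
  Item 0.79 -> new Bin 1
  Item 0.45 -> new Bin 2
  Item 0.61 -> new Bin 3
  Item 0.78 -> new Bin 4
  Item 0.58 -> new Bin 5
  Item 0.85 -> new Bin 6
Total bins used = 6

6


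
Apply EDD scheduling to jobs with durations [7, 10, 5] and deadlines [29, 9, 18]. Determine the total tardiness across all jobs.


Sort by due date (EDD order): [(10, 9), (5, 18), (7, 29)]
Compute completion times and tardiness:
  Job 1: p=10, d=9, C=10, tardiness=max(0,10-9)=1
  Job 2: p=5, d=18, C=15, tardiness=max(0,15-18)=0
  Job 3: p=7, d=29, C=22, tardiness=max(0,22-29)=0
Total tardiness = 1

1


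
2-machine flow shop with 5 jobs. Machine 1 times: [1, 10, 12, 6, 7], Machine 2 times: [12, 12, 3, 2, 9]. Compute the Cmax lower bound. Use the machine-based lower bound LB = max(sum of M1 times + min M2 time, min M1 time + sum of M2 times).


LB1 = sum(M1 times) + min(M2 times) = 36 + 2 = 38
LB2 = min(M1 times) + sum(M2 times) = 1 + 38 = 39
Lower bound = max(LB1, LB2) = max(38, 39) = 39

39


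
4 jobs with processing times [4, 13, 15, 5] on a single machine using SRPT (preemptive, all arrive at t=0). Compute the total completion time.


Since all jobs arrive at t=0, SRPT equals SPT ordering.
SPT order: [4, 5, 13, 15]
Completion times:
  Job 1: p=4, C=4
  Job 2: p=5, C=9
  Job 3: p=13, C=22
  Job 4: p=15, C=37
Total completion time = 4 + 9 + 22 + 37 = 72

72


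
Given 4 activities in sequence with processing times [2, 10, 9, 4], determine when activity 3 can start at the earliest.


Activity 3 starts after activities 1 through 2 complete.
Predecessor durations: [2, 10]
ES = 2 + 10 = 12

12


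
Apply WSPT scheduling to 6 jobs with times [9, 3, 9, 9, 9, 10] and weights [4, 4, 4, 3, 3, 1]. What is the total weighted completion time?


Compute p/w ratios and sort ascending (WSPT): [(3, 4), (9, 4), (9, 4), (9, 3), (9, 3), (10, 1)]
Compute weighted completion times:
  Job (p=3,w=4): C=3, w*C=4*3=12
  Job (p=9,w=4): C=12, w*C=4*12=48
  Job (p=9,w=4): C=21, w*C=4*21=84
  Job (p=9,w=3): C=30, w*C=3*30=90
  Job (p=9,w=3): C=39, w*C=3*39=117
  Job (p=10,w=1): C=49, w*C=1*49=49
Total weighted completion time = 400

400


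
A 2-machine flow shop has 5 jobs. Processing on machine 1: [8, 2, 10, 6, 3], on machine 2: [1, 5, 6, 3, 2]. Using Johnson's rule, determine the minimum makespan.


Apply Johnson's rule:
  Group 1 (a <= b): [(2, 2, 5)]
  Group 2 (a > b): [(3, 10, 6), (4, 6, 3), (5, 3, 2), (1, 8, 1)]
Optimal job order: [2, 3, 4, 5, 1]
Schedule:
  Job 2: M1 done at 2, M2 done at 7
  Job 3: M1 done at 12, M2 done at 18
  Job 4: M1 done at 18, M2 done at 21
  Job 5: M1 done at 21, M2 done at 23
  Job 1: M1 done at 29, M2 done at 30
Makespan = 30

30


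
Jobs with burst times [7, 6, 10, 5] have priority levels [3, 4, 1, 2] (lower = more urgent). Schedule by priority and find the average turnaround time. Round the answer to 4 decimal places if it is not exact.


Sort by priority (ascending = highest first):
Order: [(1, 10), (2, 5), (3, 7), (4, 6)]
Completion times:
  Priority 1, burst=10, C=10
  Priority 2, burst=5, C=15
  Priority 3, burst=7, C=22
  Priority 4, burst=6, C=28
Average turnaround = 75/4 = 18.75

18.75


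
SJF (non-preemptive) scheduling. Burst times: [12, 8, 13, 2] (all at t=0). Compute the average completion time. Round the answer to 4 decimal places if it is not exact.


SJF order (ascending): [2, 8, 12, 13]
Completion times:
  Job 1: burst=2, C=2
  Job 2: burst=8, C=10
  Job 3: burst=12, C=22
  Job 4: burst=13, C=35
Average completion = 69/4 = 17.25

17.25


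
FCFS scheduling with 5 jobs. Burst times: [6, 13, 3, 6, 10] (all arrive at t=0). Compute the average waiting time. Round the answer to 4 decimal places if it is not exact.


FCFS order (as given): [6, 13, 3, 6, 10]
Waiting times:
  Job 1: wait = 0
  Job 2: wait = 6
  Job 3: wait = 19
  Job 4: wait = 22
  Job 5: wait = 28
Sum of waiting times = 75
Average waiting time = 75/5 = 15.0

15.0


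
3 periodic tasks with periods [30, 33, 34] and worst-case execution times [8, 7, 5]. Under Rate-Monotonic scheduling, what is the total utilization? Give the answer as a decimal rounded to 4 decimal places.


Compute individual utilizations (exact fractions):
  Task 1: C/T = 8/30 = 4/15 (approx. 0.2667)
  Task 2: C/T = 7/33 (approx. 0.2121)
  Task 3: C/T = 5/34 (approx. 0.1471)
Total utilization U = 4/15 + 7/33 + 5/34 = 3511/5610
Rounded to 4 decimal places: U = 0.6258
RM (Liu & Layland) bound for 3 tasks = 0.779763; compare with U = 3511/5610 (approx. 0.625847)
U <= bound, so schedulable by RM sufficient condition.

0.6258


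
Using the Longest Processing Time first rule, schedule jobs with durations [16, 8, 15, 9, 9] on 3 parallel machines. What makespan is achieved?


Sort jobs in decreasing order (LPT): [16, 15, 9, 9, 8]
Assign each job to the least loaded machine:
  Machine 1: jobs [16], load = 16
  Machine 2: jobs [15, 8], load = 23
  Machine 3: jobs [9, 9], load = 18
Makespan = max load = 23

23


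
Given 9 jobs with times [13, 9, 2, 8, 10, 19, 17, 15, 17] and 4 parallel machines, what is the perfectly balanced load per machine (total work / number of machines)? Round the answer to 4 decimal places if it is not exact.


Total processing time = 13 + 9 + 2 + 8 + 10 + 19 + 17 + 15 + 17 = 110
Number of machines = 4
Ideal balanced load = 110 / 4 = 27.5

27.5


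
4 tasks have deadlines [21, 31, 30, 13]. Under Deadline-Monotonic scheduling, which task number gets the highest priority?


Sort tasks by relative deadline (ascending):
  Task 4: deadline = 13
  Task 1: deadline = 21
  Task 3: deadline = 30
  Task 2: deadline = 31
Priority order (highest first): [4, 1, 3, 2]
Highest priority task = 4

4


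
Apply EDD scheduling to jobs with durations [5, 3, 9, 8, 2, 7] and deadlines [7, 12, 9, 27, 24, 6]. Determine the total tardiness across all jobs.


Sort by due date (EDD order): [(7, 6), (5, 7), (9, 9), (3, 12), (2, 24), (8, 27)]
Compute completion times and tardiness:
  Job 1: p=7, d=6, C=7, tardiness=max(0,7-6)=1
  Job 2: p=5, d=7, C=12, tardiness=max(0,12-7)=5
  Job 3: p=9, d=9, C=21, tardiness=max(0,21-9)=12
  Job 4: p=3, d=12, C=24, tardiness=max(0,24-12)=12
  Job 5: p=2, d=24, C=26, tardiness=max(0,26-24)=2
  Job 6: p=8, d=27, C=34, tardiness=max(0,34-27)=7
Total tardiness = 39

39


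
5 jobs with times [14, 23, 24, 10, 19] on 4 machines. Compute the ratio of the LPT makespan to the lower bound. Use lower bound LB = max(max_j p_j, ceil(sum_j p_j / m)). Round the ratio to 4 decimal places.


LPT order: [24, 23, 19, 14, 10]
Machine loads after assignment: [24, 23, 19, 24]
LPT makespan = 24
Lower bound = max(max_job, ceil(total/4)) = max(24, 23) = 24
Ratio = 24 / 24 = 1.0

1.0


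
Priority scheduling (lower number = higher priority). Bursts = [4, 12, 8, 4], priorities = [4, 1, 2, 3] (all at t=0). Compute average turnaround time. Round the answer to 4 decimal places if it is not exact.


Sort by priority (ascending = highest first):
Order: [(1, 12), (2, 8), (3, 4), (4, 4)]
Completion times:
  Priority 1, burst=12, C=12
  Priority 2, burst=8, C=20
  Priority 3, burst=4, C=24
  Priority 4, burst=4, C=28
Average turnaround = 84/4 = 21.0

21.0


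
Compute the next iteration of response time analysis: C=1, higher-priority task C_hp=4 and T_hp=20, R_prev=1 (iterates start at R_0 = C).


R_next = C + ceil(R_prev / T_hp) * C_hp
ceil(1 / 20) = ceil(0.05) = 1
Interference = 1 * 4 = 4
R_next = 1 + 4 = 5

5


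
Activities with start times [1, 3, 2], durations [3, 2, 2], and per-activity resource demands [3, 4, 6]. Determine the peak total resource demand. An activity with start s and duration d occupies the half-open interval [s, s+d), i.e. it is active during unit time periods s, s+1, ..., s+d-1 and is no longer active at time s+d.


Each activity i is active on [start_i, start_i + duration_i).
Compute total resource usage per time slot:
  t=0: active resources = [], total = 0
  t=1: active resources = [3], total = 3
  t=2: active resources = [3, 6], total = 9
  t=3: active resources = [3, 4, 6], total = 13
  t=4: active resources = [4], total = 4
Peak resource demand = 13

13


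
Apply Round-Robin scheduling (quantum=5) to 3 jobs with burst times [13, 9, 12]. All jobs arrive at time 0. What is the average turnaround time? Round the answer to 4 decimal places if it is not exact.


Time quantum = 5
Execution trace:
  J1 runs 5 units, time = 5
  J2 runs 5 units, time = 10
  J3 runs 5 units, time = 15
  J1 runs 5 units, time = 20
  J2 runs 4 units, time = 24
  J3 runs 5 units, time = 29
  J1 runs 3 units, time = 32
  J3 runs 2 units, time = 34
Finish times: [32, 24, 34]
Average turnaround = 90/3 = 30.0

30.0


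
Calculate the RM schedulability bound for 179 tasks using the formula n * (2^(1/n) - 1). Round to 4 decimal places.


Compute 2^(1/179) = 1.0038798378
Subtract 1: 1.0038798378 - 1 = 0.0038798378
Multiply by n: 179 * 0.0038798378 = 0.6944909662
Round to 4 dp: 0.6945

0.6945


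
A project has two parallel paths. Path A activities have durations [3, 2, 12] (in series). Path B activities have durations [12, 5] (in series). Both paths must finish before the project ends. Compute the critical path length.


Path A total = 3 + 2 + 12 = 17
Path B total = 12 + 5 = 17
Critical path = longest path = max(17, 17) = 17

17
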